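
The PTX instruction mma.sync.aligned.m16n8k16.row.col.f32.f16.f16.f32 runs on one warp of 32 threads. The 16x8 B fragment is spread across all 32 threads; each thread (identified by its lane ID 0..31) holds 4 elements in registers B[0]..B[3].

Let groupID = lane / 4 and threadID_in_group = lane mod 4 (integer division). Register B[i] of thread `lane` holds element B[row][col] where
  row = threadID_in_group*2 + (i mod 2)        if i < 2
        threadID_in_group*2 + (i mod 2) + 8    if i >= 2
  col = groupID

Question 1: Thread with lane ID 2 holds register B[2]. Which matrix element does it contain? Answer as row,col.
lane 2→2/4=0, 2 mod 4=2
i=2  r:2·2+0+8→12  c:0

12,0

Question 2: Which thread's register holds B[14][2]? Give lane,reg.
c:2=>grp=2  r:14=>rB=1,tig=3,lo=0
L=2*4+3=11  i=1*2+0=2

11,2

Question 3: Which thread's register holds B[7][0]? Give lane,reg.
c=0⇒gr=0  r=7⇒Rb=0,th=3,odd=1
L=0*4+3=3  i=0*2+1=1

3,1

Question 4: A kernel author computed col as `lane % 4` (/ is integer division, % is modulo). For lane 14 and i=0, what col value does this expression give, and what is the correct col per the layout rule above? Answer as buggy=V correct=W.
buggy=2 correct=3

`lane % 4`[14,0]->2
14: g=3,t=2
[0] (2*2+0+0,3) = (4,3)
col: 2 vs 3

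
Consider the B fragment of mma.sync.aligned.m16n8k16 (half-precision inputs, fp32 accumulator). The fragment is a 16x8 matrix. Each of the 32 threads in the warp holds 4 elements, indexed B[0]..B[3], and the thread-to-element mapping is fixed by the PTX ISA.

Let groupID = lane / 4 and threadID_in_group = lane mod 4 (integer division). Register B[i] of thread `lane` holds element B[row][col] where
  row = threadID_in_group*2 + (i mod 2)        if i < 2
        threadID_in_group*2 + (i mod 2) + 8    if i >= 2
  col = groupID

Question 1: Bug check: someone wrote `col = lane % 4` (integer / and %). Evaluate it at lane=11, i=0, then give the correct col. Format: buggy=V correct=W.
`lane % 4`[11,0]⇒3
lane 11⇒11/4=2, 11 mod 4=3
i=0  r:2·3+0+0⇒6  c:2
col: 3 vs 2

buggy=3 correct=2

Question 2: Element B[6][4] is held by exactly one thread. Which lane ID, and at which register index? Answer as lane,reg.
c:4=>grp=4  r:6=>rB=0,tig=3,lo=0
L=4*4+3=19  i=0*2+0=0

19,0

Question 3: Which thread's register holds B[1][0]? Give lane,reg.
c=0→G=0  r=1→rhi=0,T=0,p=1
L=0*4+0=0  i=0*2+1=1

0,1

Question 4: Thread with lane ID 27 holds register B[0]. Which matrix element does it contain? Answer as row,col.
L=27⇒gr=27>>2=6, th=27&3=3
[0]⇒row 3·2+0+0=6  col gr=6

6,6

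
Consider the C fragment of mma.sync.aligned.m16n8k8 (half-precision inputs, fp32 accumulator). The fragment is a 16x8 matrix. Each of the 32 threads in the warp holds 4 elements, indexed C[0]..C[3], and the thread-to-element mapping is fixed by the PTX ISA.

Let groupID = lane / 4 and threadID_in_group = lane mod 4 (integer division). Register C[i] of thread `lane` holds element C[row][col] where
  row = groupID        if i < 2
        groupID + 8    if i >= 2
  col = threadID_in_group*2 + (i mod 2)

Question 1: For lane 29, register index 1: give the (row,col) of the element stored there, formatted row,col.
7,3

lane 29: gr=7 (29/4), th=1 (29%4)
i=1: r=7+0=7, c=1*2+1=3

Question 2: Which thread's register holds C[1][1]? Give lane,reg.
r: 1->gid=1,r8=0  c: 1->tid=0,i&1=1
L=1*4+0=4  i=0*2+1=1

4,1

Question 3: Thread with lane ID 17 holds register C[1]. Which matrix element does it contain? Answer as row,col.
lane 17->17/4=4, 17 mod 4=1
i=1  r:4+0->4  c:2·1+1->3

4,3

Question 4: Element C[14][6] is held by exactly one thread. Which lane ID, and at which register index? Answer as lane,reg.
27,2

r=14->g=6,rb=1  c=6->t=3,b0=0
L=6*4+3=27  i=1*2+0=2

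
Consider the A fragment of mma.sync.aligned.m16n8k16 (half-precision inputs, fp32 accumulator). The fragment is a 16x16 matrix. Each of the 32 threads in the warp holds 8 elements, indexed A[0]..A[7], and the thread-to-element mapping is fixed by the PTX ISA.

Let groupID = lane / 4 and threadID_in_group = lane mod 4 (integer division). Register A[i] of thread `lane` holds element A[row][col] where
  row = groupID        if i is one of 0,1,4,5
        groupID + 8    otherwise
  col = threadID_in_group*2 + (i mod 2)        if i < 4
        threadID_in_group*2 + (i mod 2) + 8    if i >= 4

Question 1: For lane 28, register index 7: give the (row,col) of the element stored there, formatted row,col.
lane 28: gr=7 (28/4), th=0 (28%4)
i=7: r=7+8=15, c=0*2+1+8=9

15,9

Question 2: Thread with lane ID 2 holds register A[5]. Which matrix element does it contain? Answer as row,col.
lane 2: G=0 (2/4), T=2 (2%4)
i=5: r=0+0=0, c=2*2+1+8=13

0,13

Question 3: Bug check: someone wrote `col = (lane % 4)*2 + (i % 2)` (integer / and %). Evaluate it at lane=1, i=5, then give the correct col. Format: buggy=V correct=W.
`(lane % 4)*2 + (i % 2)`[1,5]->3
1: g=0,t=1
[5] (0+0,1*2+1+8) = (0,11)
col: 3 vs 11

buggy=3 correct=11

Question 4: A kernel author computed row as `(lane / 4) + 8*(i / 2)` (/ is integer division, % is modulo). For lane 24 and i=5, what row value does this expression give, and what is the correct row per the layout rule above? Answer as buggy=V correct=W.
buggy=22 correct=6

`(lane / 4) + 8*(i / 2)`[24,5]⇒22
lane 24⇒24/4=6, 24 mod 4=0
i=5  r:6+0⇒6  c:2·0+1+8⇒9
row: 22 vs 6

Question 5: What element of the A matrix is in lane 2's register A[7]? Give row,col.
8,13

lane 2: G=0 (2/4), T=2 (2%4)
i=7: r=0+8=8, c=2*2+1+8=13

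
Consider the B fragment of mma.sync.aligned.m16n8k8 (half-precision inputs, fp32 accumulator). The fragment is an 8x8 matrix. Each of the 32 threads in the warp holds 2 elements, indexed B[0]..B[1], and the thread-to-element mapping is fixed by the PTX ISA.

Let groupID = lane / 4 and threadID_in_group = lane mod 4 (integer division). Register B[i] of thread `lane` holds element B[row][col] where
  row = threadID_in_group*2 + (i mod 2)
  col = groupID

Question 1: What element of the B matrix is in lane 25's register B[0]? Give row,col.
lane 25->25/4=6, 25 mod 4=1
i=0  r:2·1+0->2  c:6

2,6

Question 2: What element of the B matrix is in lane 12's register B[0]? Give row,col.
L=12=>grp=12>>2=3, tig=12&3=0
[0]=>row 0·2+0=0  col grp=3

0,3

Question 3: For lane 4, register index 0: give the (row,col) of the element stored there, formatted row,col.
0,1

lane 4: g=1 (4/4), t=0 (4%4)
i=0: r=0*2+0=0, c=g=1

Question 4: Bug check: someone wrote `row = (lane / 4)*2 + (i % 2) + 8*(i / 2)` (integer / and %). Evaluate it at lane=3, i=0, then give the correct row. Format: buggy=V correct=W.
`(lane / 4)*2 + (i % 2) + 8*(i / 2)`[3,0]->0
L=3->g=3>>2=0, t=3&3=3
[0]->row 3·2+0=6  col g=0
row: 0 vs 6

buggy=0 correct=6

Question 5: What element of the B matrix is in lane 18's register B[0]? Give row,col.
4,4

lane 18: G=4 (18/4), T=2 (18%4)
i=0: r=2*2+0=4, c=G=4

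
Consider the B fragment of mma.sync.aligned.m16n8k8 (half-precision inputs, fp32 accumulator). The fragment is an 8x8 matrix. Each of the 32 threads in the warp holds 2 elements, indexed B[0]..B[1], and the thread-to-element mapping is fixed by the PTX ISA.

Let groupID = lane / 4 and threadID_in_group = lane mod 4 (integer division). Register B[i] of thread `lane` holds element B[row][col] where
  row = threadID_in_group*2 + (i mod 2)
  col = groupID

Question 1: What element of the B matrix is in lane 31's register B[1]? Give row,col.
7,7

L=31=>grp=31>>2=7, tig=31&3=3
[1]=>row 3·2+1=7  col grp=7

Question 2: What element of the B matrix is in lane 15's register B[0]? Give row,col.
L=15->gid=15>>2=3, tid=15&3=3
[0]->row 3·2+0=6  col gid=3

6,3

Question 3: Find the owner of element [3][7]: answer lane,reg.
29,1

c: 7->gid=7  r: 3->tid=1,i&1=1
L=7*4+1=29  i=1=1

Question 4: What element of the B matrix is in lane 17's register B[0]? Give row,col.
L=17=>grp=17>>2=4, tig=17&3=1
[0]=>row 1·2+0=2  col grp=4

2,4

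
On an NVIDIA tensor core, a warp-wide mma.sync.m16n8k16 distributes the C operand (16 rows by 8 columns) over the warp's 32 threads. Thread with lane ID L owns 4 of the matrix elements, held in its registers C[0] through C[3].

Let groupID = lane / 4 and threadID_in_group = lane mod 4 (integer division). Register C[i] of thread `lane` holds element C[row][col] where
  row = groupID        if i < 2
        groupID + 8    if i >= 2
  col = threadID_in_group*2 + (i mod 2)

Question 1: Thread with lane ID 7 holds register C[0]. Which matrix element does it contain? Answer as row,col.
1,6

L=7→G=7>>2=1, T=7&3=3
[0]→row 1+0=1  col 3·2+0=6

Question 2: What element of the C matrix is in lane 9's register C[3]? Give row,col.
9: gid=2,tid=1
[3] (2+8,1*2+1) = (10,3)

10,3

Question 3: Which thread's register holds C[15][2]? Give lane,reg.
r=15⇒gr=7,Rb=1  c=2⇒th=1,odd=0
L=7*4+1=29  i=1*2+0=2

29,2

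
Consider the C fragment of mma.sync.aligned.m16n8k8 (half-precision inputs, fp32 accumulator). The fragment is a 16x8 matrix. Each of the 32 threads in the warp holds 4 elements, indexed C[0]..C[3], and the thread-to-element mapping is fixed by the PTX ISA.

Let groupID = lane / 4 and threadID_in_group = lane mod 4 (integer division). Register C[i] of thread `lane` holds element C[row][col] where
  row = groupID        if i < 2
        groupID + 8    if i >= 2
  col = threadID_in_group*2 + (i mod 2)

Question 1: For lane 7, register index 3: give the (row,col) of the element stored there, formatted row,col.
lane 7→7/4=1, 7 mod 4=3
i=3  r:1+8→9  c:2·3+1→7

9,7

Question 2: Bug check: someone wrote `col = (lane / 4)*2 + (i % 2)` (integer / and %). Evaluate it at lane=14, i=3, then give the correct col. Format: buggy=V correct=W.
`(lane / 4)*2 + (i % 2)`[14,3]→7
lane 14: G=3 (14/4), T=2 (14%4)
i=3: r=3+8=11, c=2*2+1=5
col: 7 vs 5

buggy=7 correct=5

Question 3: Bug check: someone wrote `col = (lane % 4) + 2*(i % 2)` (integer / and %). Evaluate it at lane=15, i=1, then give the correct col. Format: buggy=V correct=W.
buggy=5 correct=7

`(lane % 4) + 2*(i % 2)`[15,1]⇒5
L=15⇒gr=15>>2=3, th=15&3=3
[1]⇒row 3+0=3  col 3·2+1=7
col: 5 vs 7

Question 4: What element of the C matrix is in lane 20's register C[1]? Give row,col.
lane 20: G=5 (20/4), T=0 (20%4)
i=1: r=5+0=5, c=0*2+1=1

5,1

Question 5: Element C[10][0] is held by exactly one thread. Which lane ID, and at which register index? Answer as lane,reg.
8,2

r:10=>grp=2,rB=1  c:0=>tig=0,lo=0
L=2*4+0=8  i=1*2+0=2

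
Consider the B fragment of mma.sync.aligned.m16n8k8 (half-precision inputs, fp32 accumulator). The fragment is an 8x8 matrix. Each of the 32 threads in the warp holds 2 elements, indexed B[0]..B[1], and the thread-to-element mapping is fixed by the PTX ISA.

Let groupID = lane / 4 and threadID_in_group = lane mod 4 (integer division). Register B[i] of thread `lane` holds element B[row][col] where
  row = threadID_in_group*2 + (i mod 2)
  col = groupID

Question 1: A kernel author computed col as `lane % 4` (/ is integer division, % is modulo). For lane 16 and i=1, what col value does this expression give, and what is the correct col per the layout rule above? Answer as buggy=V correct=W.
buggy=0 correct=4

`lane % 4`[16,1]⇒0
L=16⇒gr=16>>2=4, th=16&3=0
[1]⇒row 0·2+1=1  col gr=4
col: 0 vs 4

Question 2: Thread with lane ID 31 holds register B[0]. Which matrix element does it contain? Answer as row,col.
lane 31⇒31/4=7, 31 mod 4=3
i=0  r:2·3+0⇒6  c:7

6,7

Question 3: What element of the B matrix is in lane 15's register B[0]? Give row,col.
L=15→G=15>>2=3, T=15&3=3
[0]→row 3·2+0=6  col G=3

6,3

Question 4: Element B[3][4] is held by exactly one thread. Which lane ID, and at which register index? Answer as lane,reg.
17,1

c=4→G=4  r=3→T=1,p=1
L=4*4+1=17  i=1=1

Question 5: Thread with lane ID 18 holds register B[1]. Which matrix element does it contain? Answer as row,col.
5,4

lane 18: G=4 (18/4), T=2 (18%4)
i=1: r=2*2+1=5, c=G=4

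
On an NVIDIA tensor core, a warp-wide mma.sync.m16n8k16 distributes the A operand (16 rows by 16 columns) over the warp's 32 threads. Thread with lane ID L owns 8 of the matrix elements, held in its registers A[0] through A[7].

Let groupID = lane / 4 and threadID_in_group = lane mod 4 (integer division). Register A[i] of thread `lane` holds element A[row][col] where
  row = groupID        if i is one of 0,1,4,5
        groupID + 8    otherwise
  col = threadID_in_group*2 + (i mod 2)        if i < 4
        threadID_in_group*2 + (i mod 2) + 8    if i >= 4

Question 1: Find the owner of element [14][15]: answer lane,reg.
r=14⇒gr=6,Rb=1  c=15⇒Cb=1,th=3,odd=1
L=6*4+3=27  i=1*4+1*2+1=7

27,7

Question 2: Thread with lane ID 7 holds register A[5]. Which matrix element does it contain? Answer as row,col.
7: G=1,T=3
[5] (1+0,3*2+1+8) = (1,15)

1,15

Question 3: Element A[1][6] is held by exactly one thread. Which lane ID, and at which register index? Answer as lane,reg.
r=1⇒gr=1,Rb=0  c=6⇒Cb=0,th=3,odd=0
L=1*4+3=7  i=0*4+0*2+0=0

7,0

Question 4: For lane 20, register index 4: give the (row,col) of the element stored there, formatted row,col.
20: grp=5,tig=0
[4] (5+0,0*2+0+8) = (5,8)

5,8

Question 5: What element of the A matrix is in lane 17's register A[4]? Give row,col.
4,10

17: grp=4,tig=1
[4] (4+0,1*2+0+8) = (4,10)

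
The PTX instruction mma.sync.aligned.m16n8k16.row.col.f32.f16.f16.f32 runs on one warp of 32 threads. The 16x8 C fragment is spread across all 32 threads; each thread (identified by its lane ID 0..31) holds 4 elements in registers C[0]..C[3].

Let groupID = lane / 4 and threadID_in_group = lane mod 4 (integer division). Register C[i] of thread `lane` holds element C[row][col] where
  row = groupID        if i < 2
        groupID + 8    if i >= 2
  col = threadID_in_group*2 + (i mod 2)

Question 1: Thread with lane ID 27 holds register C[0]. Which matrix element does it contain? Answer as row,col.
6,6

lane 27->27/4=6, 27 mod 4=3
i=0  r:6+0->6  c:2·3+0->6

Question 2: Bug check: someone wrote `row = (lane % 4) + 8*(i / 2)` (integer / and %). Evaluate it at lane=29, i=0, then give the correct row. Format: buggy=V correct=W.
`(lane % 4) + 8*(i / 2)`[29,0]->1
29: gid=7,tid=1
[0] (7+0,1*2+0) = (7,2)
row: 1 vs 7

buggy=1 correct=7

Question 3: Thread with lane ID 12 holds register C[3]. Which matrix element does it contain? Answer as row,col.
lane 12⇒12/4=3, 12 mod 4=0
i=3  r:3+8⇒11  c:2·0+1⇒1

11,1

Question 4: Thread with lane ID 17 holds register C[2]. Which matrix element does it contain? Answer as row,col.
12,2

lane 17: grp=4 (17/4), tig=1 (17%4)
i=2: r=4+8=12, c=1*2+0=2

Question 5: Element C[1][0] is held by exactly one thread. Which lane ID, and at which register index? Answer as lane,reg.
4,0

r=1→G=1,rhi=0  c=0→T=0,p=0
L=1*4+0=4  i=0*2+0=0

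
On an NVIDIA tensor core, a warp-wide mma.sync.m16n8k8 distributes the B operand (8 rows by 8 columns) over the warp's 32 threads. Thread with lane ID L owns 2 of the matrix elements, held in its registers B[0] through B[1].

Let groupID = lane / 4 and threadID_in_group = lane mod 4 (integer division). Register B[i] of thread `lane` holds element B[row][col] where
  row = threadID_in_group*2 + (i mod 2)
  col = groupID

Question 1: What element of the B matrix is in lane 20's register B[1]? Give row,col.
20: grp=5,tig=0
[1] (0*2+1,5) = (1,5)

1,5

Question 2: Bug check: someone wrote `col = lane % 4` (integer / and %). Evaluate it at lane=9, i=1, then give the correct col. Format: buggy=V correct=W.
`lane % 4`[9,1]->1
L=9->gid=9>>2=2, tid=9&3=1
[1]->row 1·2+1=3  col gid=2
col: 1 vs 2

buggy=1 correct=2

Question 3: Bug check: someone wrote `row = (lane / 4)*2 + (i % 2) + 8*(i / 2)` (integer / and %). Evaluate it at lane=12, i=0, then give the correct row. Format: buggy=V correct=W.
buggy=6 correct=0

`(lane / 4)*2 + (i % 2) + 8*(i / 2)`[12,0]->6
L=12->g=12>>2=3, t=12&3=0
[0]->row 0·2+0=0  col g=3
row: 6 vs 0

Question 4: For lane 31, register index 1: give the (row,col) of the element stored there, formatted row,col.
lane 31: gr=7 (31/4), th=3 (31%4)
i=1: r=3*2+1=7, c=gr=7

7,7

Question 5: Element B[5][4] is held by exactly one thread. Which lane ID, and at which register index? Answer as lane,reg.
c: 4->gid=4  r: 5->tid=2,i&1=1
L=4*4+2=18  i=1=1

18,1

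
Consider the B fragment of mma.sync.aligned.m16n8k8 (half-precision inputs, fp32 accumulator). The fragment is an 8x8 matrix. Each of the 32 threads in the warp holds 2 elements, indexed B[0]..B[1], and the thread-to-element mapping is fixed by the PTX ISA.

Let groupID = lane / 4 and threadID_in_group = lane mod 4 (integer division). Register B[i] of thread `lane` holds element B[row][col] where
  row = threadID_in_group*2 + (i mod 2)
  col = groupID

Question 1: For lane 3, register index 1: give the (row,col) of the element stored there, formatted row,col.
lane 3→3/4=0, 3 mod 4=3
i=1  r:2·3+1→7  c:0

7,0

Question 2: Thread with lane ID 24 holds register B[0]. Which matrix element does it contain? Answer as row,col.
0,6

lane 24: grp=6 (24/4), tig=0 (24%4)
i=0: r=0*2+0=0, c=grp=6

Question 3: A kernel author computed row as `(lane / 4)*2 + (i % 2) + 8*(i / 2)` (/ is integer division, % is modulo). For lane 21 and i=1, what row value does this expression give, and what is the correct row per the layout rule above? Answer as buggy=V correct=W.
`(lane / 4)*2 + (i % 2) + 8*(i / 2)`[21,1]->11
21: g=5,t=1
[1] (1*2+1,5) = (3,5)
row: 11 vs 3

buggy=11 correct=3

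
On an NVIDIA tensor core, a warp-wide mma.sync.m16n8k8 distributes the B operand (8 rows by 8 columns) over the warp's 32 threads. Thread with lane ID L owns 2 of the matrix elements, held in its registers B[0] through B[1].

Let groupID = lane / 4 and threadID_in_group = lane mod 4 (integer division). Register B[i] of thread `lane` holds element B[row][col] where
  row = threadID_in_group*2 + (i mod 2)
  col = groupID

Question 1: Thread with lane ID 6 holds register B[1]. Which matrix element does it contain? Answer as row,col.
5,1

6: gid=1,tid=2
[1] (2*2+1,1) = (5,1)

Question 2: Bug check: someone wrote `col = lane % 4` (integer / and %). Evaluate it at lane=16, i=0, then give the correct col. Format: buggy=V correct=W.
`lane % 4`[16,0]->0
L=16->gid=16>>2=4, tid=16&3=0
[0]->row 0·2+0=0  col gid=4
col: 0 vs 4

buggy=0 correct=4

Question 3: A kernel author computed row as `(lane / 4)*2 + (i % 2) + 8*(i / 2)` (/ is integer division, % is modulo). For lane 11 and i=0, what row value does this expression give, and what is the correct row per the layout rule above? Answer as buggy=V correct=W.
buggy=4 correct=6

`(lane / 4)*2 + (i % 2) + 8*(i / 2)`[11,0]⇒4
lane 11: gr=2 (11/4), th=3 (11%4)
i=0: r=3*2+0=6, c=gr=2
row: 4 vs 6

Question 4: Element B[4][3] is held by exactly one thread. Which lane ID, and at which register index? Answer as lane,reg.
14,0

c: 3->gid=3  r: 4->tid=2,i&1=0
L=3*4+2=14  i=0=0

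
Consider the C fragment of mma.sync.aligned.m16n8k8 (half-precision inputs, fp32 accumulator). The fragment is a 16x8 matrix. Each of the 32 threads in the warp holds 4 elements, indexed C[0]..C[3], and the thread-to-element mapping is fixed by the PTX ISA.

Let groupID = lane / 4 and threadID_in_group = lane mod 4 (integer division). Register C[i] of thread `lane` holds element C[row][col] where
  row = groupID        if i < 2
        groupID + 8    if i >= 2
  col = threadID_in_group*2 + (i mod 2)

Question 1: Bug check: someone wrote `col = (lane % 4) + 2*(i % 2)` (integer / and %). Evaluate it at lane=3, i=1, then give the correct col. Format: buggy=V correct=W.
`(lane % 4) + 2*(i % 2)`[3,1]⇒5
L=3⇒gr=3>>2=0, th=3&3=3
[1]⇒row 0+0=0  col 3·2+1=7
col: 5 vs 7

buggy=5 correct=7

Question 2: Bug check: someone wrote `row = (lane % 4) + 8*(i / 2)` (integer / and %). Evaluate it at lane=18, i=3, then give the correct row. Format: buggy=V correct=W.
`(lane % 4) + 8*(i / 2)`[18,3]⇒10
L=18⇒gr=18>>2=4, th=18&3=2
[3]⇒row 4+8=12  col 2·2+1=5
row: 10 vs 12

buggy=10 correct=12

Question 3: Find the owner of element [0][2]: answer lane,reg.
r: 0->gid=0,r8=0  c: 2->tid=1,i&1=0
L=0*4+1=1  i=0*2+0=0

1,0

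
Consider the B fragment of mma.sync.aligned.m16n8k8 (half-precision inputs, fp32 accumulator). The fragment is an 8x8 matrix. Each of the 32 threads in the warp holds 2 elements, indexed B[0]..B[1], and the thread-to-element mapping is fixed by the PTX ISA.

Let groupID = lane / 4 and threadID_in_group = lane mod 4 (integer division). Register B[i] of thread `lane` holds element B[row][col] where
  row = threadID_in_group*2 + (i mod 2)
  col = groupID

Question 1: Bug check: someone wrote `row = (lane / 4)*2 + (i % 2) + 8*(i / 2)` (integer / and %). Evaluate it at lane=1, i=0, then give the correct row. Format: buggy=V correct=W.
`(lane / 4)*2 + (i % 2) + 8*(i / 2)`[1,0]->0
L=1->g=1>>2=0, t=1&3=1
[0]->row 1·2+0=2  col g=0
row: 0 vs 2

buggy=0 correct=2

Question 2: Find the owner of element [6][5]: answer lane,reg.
23,0

c=5->g=5  r=6->t=3,b0=0
L=5*4+3=23  i=0=0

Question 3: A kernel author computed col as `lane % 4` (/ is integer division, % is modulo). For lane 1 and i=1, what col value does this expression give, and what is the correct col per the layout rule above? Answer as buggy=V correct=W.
`lane % 4`[1,1]=>1
1: grp=0,tig=1
[1] (1*2+1,0) = (3,0)
col: 1 vs 0

buggy=1 correct=0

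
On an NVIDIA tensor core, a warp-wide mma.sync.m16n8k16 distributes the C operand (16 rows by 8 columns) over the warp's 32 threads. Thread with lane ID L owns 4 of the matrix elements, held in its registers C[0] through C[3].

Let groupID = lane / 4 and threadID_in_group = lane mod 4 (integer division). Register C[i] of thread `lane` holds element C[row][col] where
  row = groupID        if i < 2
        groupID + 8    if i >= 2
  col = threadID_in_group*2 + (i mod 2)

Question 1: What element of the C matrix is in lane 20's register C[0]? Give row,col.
5,0

L=20=>grp=20>>2=5, tig=20&3=0
[0]=>row 5+0=5  col 0·2+0=0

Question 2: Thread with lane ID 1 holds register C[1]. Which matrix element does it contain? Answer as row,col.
0,3

lane 1->1/4=0, 1 mod 4=1
i=1  r:0+0->0  c:2·1+1->3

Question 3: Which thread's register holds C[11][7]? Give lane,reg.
15,3

r=11→G=3,rhi=1  c=7→T=3,p=1
L=3*4+3=15  i=1*2+1=3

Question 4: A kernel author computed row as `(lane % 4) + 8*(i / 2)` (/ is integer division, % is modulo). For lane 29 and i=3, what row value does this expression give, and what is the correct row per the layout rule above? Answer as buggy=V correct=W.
`(lane % 4) + 8*(i / 2)`[29,3]->9
L=29->g=29>>2=7, t=29&3=1
[3]->row 7+8=15  col 1·2+1=3
row: 9 vs 15

buggy=9 correct=15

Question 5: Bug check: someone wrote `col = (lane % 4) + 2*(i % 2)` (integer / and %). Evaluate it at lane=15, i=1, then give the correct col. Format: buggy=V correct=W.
`(lane % 4) + 2*(i % 2)`[15,1]->5
lane 15->15/4=3, 15 mod 4=3
i=1  r:3+0->3  c:2·3+1->7
col: 5 vs 7

buggy=5 correct=7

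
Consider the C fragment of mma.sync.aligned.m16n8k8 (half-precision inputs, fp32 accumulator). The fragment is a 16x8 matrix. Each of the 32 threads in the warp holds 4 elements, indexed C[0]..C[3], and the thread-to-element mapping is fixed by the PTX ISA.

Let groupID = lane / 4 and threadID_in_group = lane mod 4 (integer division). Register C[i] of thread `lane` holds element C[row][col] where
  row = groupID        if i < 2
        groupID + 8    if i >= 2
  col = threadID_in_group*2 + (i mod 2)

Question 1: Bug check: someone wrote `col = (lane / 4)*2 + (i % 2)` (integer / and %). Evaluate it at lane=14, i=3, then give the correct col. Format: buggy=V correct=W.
`(lane / 4)*2 + (i % 2)`[14,3]->7
14: g=3,t=2
[3] (3+8,2*2+1) = (11,5)
col: 7 vs 5

buggy=7 correct=5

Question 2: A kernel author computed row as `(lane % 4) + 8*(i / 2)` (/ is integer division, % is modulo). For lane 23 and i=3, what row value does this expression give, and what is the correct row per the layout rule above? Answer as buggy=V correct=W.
buggy=11 correct=13

`(lane % 4) + 8*(i / 2)`[23,3]→11
lane 23→23/4=5, 23 mod 4=3
i=3  r:5+8→13  c:2·3+1→7
row: 11 vs 13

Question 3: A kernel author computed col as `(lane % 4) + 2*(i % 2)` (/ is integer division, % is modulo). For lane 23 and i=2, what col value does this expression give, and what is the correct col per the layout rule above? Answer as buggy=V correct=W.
`(lane % 4) + 2*(i % 2)`[23,2]→3
L=23→G=23>>2=5, T=23&3=3
[2]→row 5+8=13  col 3·2+0=6
col: 3 vs 6

buggy=3 correct=6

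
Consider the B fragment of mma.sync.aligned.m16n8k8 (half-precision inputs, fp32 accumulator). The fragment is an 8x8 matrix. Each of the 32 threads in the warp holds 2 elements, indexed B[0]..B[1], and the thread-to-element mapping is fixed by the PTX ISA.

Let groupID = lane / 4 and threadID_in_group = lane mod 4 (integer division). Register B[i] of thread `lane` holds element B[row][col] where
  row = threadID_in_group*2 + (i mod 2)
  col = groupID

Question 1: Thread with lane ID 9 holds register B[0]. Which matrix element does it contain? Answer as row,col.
lane 9: g=2 (9/4), t=1 (9%4)
i=0: r=1*2+0=2, c=g=2

2,2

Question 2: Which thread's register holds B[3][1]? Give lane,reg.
5,1

c=1->g=1  r=3->t=1,b0=1
L=1*4+1=5  i=1=1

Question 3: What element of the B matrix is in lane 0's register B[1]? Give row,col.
0: g=0,t=0
[1] (0*2+1,0) = (1,0)

1,0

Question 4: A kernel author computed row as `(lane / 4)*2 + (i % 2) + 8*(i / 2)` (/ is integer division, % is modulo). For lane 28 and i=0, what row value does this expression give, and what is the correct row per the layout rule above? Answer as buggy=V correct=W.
`(lane / 4)*2 + (i % 2) + 8*(i / 2)`[28,0]⇒14
lane 28⇒28/4=7, 28 mod 4=0
i=0  r:2·0+0⇒0  c:7
row: 14 vs 0

buggy=14 correct=0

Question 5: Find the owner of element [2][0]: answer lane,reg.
c: 0->gid=0  r: 2->tid=1,i&1=0
L=0*4+1=1  i=0=0

1,0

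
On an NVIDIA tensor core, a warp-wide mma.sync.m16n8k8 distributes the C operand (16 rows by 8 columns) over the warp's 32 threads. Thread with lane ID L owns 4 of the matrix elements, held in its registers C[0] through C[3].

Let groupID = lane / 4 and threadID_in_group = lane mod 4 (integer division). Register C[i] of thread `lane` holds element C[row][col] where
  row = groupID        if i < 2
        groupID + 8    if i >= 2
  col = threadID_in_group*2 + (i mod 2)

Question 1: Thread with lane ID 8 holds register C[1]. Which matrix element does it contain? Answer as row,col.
lane 8: G=2 (8/4), T=0 (8%4)
i=1: r=2+0=2, c=0*2+1=1

2,1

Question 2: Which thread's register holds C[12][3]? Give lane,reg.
r=12⇒gr=4,Rb=1  c=3⇒th=1,odd=1
L=4*4+1=17  i=1*2+1=3

17,3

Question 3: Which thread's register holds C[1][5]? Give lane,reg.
r: 1->gid=1,r8=0  c: 5->tid=2,i&1=1
L=1*4+2=6  i=0*2+1=1

6,1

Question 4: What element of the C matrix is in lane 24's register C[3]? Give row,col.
14,1

lane 24->24/4=6, 24 mod 4=0
i=3  r:6+8->14  c:2·0+1->1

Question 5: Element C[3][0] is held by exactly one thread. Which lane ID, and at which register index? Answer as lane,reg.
r: 3->gid=3,r8=0  c: 0->tid=0,i&1=0
L=3*4+0=12  i=0*2+0=0

12,0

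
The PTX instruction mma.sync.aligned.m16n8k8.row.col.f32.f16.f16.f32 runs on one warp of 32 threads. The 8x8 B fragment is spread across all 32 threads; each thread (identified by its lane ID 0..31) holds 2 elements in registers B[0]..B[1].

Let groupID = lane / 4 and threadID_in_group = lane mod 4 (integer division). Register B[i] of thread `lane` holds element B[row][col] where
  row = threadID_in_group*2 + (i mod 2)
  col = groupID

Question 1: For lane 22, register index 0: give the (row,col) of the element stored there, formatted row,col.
4,5

L=22->g=22>>2=5, t=22&3=2
[0]->row 2·2+0=4  col g=5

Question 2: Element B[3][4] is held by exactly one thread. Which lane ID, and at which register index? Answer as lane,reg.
c:4=>grp=4  r:3=>tig=1,lo=1
L=4*4+1=17  i=1=1

17,1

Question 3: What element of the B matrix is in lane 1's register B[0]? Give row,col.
L=1->gid=1>>2=0, tid=1&3=1
[0]->row 1·2+0=2  col gid=0

2,0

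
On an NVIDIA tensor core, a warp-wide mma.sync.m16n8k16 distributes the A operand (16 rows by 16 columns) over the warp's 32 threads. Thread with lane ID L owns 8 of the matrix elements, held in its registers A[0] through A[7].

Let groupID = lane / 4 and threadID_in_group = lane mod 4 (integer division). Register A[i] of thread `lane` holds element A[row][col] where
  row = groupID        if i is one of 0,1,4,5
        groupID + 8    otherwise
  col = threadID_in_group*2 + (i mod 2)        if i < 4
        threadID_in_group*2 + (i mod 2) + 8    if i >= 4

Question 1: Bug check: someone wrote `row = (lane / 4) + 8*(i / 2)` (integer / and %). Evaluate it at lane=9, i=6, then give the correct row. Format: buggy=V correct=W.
`(lane / 4) + 8*(i / 2)`[9,6]->26
lane 9: gid=2 (9/4), tid=1 (9%4)
i=6: r=2+8=10, c=1*2+0+8=10
row: 26 vs 10

buggy=26 correct=10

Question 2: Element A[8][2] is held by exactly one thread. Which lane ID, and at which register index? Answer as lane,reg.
r: 8->gid=0,r8=1  c: 2->c8=0,tid=1,i&1=0
L=0*4+1=1  i=0*4+1*2+0=2

1,2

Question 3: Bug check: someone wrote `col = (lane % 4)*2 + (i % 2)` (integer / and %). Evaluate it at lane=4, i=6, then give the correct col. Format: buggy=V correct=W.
buggy=0 correct=8

`(lane % 4)*2 + (i % 2)`[4,6]=>0
L=4=>grp=4>>2=1, tig=4&3=0
[6]=>row 1+8=9  col 0·2+0+8=8
col: 0 vs 8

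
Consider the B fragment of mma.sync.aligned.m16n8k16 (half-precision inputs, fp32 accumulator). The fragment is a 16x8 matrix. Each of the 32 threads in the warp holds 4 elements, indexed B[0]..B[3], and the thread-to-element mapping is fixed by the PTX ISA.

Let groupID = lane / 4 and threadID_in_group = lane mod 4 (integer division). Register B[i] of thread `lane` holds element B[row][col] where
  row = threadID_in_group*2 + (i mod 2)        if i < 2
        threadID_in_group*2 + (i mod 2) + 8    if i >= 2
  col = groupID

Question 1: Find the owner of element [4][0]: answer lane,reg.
c=0->g=0  r=4->rb=0,t=2,b0=0
L=0*4+2=2  i=0*2+0=0

2,0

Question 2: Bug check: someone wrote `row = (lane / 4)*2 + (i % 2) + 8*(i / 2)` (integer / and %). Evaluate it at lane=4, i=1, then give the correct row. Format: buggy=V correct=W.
`(lane / 4)*2 + (i % 2) + 8*(i / 2)`[4,1]->3
lane 4: gid=1 (4/4), tid=0 (4%4)
i=1: r=0*2+1+0=1, c=gid=1
row: 3 vs 1

buggy=3 correct=1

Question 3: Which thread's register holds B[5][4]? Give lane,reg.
18,1

c:4=>grp=4  r:5=>rB=0,tig=2,lo=1
L=4*4+2=18  i=0*2+1=1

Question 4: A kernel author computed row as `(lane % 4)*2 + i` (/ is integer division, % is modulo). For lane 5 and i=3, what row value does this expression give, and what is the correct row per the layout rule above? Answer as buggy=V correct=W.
`(lane % 4)*2 + i`[5,3]→5
lane 5: G=1 (5/4), T=1 (5%4)
i=3: r=1*2+1+8=11, c=G=1
row: 5 vs 11

buggy=5 correct=11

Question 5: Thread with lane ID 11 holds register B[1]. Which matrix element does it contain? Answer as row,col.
lane 11=>11/4=2, 11 mod 4=3
i=1  r:2·3+1+0=>7  c:2

7,2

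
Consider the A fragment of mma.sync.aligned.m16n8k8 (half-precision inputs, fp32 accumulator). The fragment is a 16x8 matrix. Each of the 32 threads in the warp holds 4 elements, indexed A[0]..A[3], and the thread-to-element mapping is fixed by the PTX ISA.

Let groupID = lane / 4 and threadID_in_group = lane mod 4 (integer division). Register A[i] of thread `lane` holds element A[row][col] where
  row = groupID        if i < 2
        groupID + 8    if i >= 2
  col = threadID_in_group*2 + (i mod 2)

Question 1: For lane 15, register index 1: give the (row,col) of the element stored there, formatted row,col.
L=15->gid=15>>2=3, tid=15&3=3
[1]->row 3+0=3  col 3·2+1=7

3,7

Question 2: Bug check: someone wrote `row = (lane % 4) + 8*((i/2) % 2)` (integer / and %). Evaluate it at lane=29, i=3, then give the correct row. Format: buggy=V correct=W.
`(lane % 4) + 8*((i/2) % 2)`[29,3]->9
lane 29->29/4=7, 29 mod 4=1
i=3  r:7+8->15  c:2·1+1->3
row: 9 vs 15

buggy=9 correct=15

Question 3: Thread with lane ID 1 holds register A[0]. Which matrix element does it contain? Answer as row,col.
0,2

L=1->gid=1>>2=0, tid=1&3=1
[0]->row 0+0=0  col 1·2+0=2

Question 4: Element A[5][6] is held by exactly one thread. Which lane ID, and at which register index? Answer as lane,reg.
23,0

r=5->g=5,rb=0  c=6->t=3,b0=0
L=5*4+3=23  i=0*2+0=0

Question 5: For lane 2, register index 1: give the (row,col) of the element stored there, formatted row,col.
lane 2⇒2/4=0, 2 mod 4=2
i=1  r:0+0⇒0  c:2·2+1⇒5

0,5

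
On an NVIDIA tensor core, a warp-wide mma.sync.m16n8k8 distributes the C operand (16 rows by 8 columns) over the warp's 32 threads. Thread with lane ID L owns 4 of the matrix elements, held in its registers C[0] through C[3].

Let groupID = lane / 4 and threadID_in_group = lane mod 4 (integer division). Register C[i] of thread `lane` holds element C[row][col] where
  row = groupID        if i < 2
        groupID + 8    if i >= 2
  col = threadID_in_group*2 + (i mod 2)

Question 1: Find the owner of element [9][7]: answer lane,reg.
r=9→G=1,rhi=1  c=7→T=3,p=1
L=1*4+3=7  i=1*2+1=3

7,3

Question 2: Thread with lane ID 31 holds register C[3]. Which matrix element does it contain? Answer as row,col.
15,7

31: grp=7,tig=3
[3] (7+8,3*2+1) = (15,7)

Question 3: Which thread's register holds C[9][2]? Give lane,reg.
5,2

r=9->g=1,rb=1  c=2->t=1,b0=0
L=1*4+1=5  i=1*2+0=2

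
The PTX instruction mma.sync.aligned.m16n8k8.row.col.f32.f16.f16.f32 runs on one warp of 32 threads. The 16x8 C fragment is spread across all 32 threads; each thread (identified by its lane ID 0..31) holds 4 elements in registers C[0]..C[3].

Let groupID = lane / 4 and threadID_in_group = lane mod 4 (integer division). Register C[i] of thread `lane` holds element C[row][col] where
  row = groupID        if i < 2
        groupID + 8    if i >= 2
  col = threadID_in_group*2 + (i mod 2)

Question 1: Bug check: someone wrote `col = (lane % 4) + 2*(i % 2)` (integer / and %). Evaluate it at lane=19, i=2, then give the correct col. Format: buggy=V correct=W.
`(lane % 4) + 2*(i % 2)`[19,2]->3
L=19->g=19>>2=4, t=19&3=3
[2]->row 4+8=12  col 3·2+0=6
col: 3 vs 6

buggy=3 correct=6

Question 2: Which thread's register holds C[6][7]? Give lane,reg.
r:6=>grp=6,rB=0  c:7=>tig=3,lo=1
L=6*4+3=27  i=0*2+1=1

27,1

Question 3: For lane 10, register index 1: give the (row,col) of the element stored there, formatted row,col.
2,5

lane 10: gr=2 (10/4), th=2 (10%4)
i=1: r=2+0=2, c=2*2+1=5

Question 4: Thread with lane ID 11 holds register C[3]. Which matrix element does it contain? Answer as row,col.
lane 11: gr=2 (11/4), th=3 (11%4)
i=3: r=2+8=10, c=3*2+1=7

10,7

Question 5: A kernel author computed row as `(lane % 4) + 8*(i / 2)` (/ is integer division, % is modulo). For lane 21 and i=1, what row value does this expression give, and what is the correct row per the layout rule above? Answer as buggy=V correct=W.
`(lane % 4) + 8*(i / 2)`[21,1]→1
21: G=5,T=1
[1] (5+0,1*2+1) = (5,3)
row: 1 vs 5

buggy=1 correct=5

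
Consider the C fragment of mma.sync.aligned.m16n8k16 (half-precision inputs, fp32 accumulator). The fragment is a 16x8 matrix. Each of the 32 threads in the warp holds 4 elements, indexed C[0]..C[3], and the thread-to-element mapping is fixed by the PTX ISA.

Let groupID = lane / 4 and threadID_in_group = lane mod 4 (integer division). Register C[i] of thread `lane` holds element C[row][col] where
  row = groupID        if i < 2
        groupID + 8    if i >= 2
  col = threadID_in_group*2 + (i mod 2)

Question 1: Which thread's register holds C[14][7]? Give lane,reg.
27,3

r: 14->gid=6,r8=1  c: 7->tid=3,i&1=1
L=6*4+3=27  i=1*2+1=3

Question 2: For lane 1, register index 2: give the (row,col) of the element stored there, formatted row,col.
lane 1: gr=0 (1/4), th=1 (1%4)
i=2: r=0+8=8, c=1*2+0=2

8,2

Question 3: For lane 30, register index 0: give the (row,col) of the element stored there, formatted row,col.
7,4

L=30->g=30>>2=7, t=30&3=2
[0]->row 7+0=7  col 2·2+0=4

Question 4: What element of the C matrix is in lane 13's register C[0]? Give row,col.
lane 13→13/4=3, 13 mod 4=1
i=0  r:3+0→3  c:2·1+0→2

3,2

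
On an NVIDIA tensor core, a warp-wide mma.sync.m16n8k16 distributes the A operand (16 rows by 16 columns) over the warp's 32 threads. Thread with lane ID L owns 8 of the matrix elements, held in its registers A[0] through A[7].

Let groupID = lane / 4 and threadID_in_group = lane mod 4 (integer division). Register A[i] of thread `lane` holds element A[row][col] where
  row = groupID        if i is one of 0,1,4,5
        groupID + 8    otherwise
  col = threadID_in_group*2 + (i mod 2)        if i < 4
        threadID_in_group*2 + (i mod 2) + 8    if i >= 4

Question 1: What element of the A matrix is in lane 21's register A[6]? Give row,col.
lane 21->21/4=5, 21 mod 4=1
i=6  r:5+8->13  c:2·1+0+8->10

13,10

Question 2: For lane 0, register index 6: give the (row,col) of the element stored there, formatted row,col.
8,8

lane 0→0/4=0, 0 mod 4=0
i=6  r:0+8→8  c:2·0+0+8→8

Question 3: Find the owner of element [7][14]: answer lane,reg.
31,4

r=7⇒gr=7,Rb=0  c=14⇒Cb=1,th=3,odd=0
L=7*4+3=31  i=1*4+0*2+0=4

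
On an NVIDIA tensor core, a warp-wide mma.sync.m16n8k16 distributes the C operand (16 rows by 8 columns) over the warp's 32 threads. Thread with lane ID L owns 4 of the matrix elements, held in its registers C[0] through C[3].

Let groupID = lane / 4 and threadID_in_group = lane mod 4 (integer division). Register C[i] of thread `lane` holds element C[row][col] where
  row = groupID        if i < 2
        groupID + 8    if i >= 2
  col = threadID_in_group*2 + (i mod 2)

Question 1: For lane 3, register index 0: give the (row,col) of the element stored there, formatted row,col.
3: grp=0,tig=3
[0] (0+0,3*2+0) = (0,6)

0,6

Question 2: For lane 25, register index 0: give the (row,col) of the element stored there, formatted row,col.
6,2

L=25=>grp=25>>2=6, tig=25&3=1
[0]=>row 6+0=6  col 1·2+0=2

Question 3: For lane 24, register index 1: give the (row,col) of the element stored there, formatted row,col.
6,1

L=24->g=24>>2=6, t=24&3=0
[1]->row 6+0=6  col 0·2+1=1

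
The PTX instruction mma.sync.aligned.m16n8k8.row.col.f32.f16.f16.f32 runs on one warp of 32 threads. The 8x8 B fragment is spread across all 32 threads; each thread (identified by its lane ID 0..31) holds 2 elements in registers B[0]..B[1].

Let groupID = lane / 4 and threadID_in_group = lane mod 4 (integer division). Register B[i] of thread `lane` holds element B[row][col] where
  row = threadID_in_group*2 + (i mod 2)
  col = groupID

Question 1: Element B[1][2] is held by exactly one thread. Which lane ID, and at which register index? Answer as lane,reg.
8,1

c=2->g=2  r=1->t=0,b0=1
L=2*4+0=8  i=1=1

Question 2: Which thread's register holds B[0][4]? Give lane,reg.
c:4=>grp=4  r:0=>tig=0,lo=0
L=4*4+0=16  i=0=0

16,0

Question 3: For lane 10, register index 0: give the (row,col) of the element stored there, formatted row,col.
4,2

L=10->gid=10>>2=2, tid=10&3=2
[0]->row 2·2+0=4  col gid=2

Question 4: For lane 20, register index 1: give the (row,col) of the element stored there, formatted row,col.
1,5

lane 20=>20/4=5, 20 mod 4=0
i=1  r:2·0+1=>1  c:5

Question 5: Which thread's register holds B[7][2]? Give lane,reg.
c: 2->gid=2  r: 7->tid=3,i&1=1
L=2*4+3=11  i=1=1

11,1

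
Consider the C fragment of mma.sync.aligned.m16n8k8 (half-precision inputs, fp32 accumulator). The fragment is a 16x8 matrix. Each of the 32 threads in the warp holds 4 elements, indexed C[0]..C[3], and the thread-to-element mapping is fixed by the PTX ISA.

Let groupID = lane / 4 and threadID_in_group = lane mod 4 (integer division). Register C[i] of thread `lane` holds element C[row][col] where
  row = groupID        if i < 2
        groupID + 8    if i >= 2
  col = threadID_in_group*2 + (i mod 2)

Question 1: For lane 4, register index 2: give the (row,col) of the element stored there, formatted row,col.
4: grp=1,tig=0
[2] (1+8,0*2+0) = (9,0)

9,0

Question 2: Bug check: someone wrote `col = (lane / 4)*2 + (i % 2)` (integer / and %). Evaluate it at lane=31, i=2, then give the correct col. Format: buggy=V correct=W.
`(lane / 4)*2 + (i % 2)`[31,2]→14
lane 31→31/4=7, 31 mod 4=3
i=2  r:7+8→15  c:2·3+0→6
col: 14 vs 6

buggy=14 correct=6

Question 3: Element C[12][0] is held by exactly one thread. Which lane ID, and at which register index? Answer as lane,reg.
r=12->g=4,rb=1  c=0->t=0,b0=0
L=4*4+0=16  i=1*2+0=2

16,2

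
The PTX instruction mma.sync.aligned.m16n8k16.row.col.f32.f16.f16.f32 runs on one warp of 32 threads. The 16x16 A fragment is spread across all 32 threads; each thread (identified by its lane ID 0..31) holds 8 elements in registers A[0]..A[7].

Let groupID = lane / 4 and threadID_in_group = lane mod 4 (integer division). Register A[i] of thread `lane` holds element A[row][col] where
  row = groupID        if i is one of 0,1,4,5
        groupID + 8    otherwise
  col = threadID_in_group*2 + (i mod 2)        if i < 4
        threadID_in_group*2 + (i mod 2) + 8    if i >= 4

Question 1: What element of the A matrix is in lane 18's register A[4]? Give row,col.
4,12

18: g=4,t=2
[4] (4+0,2*2+0+8) = (4,12)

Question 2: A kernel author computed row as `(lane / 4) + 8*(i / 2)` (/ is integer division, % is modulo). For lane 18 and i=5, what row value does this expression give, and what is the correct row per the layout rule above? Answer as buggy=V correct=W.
`(lane / 4) + 8*(i / 2)`[18,5]⇒20
lane 18⇒18/4=4, 18 mod 4=2
i=5  r:4+0⇒4  c:2·2+1+8⇒13
row: 20 vs 4

buggy=20 correct=4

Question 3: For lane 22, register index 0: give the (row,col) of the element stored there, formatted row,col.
22: G=5,T=2
[0] (5+0,2*2+0+0) = (5,4)

5,4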